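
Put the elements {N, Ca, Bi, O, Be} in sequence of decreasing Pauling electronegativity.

O > N > Bi > Be > Ca

Be is in period 2, group 2; N is in period 2, group 15; O is in period 2, group 16; Ca is in period 4, group 2; Bi is in period 6, group 15.
EN rises left→right (higher Z_eff, smaller atoms) and falls top→bottom (larger, more shielded atoms).
Here both period and group differ, so the two effects have to be weighed against each other.
Be > Ca: they share group 2; the group trend gives Be the larger value.
Bi > Be: the two effects oppose for this pair; the across-period effect wins (2.02 vs 1.57).
N > Bi: N sits above Bi in group 15, so the down-group effect alone puts N higher.
O > N: O lies to the right of N in period 2, so the across-period effect alone puts O higher.
For reference (Pauling): Be 1.57, N 3.04, O 3.44, Ca 1.00, Bi 2.02.
So from highest to lowest: O > N > Bi > Be > Ca.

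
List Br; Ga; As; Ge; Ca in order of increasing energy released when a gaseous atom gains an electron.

Ca is in period 4, group 2; Ga is in period 4, group 13; Ge is in period 4, group 14; As is in period 4, group 15; Br is in period 4, group 17.
Adding an electron releases more energy for atoms nearer the top right (short of the noble gases).
All lie in period 4; the across-period trend (electron affinity increases left to right) applies, with the exception below.
Note the exception: Ge has a higher electron affinity than As, contrary to the simple trend — adding an electron to As's half-filled 4p³ is unfavourable, so Ge (4p²) has the more exothermic EA.
Approximate values (kJ/mol): Ca 2, Ga 29, Ge 119, As 78, Br 325.
So from lowest to highest: Ca < Ga < As < Ge < Br.

Ca < Ga < As < Ge < Br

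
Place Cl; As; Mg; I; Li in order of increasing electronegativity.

Li, Mg, As, I, Cl

Li is in period 2, group 1; Mg is in period 3, group 2; Cl is in period 3, group 17; As is in period 4, group 15; I is in period 5, group 17.
Smaller atoms with higher effective nuclear charge are more electronegative.
These span different periods and groups, so the two trends combine.
Mg > Li: the two effects oppose for this pair; the across-period effect wins (1.31 vs 0.98).
As > Mg: the two effects oppose for this pair; the across-period effect wins (2.18 vs 1.31).
I > As: period and group pull opposite ways; the across-period shift dominates (2.66 vs 2.18).
Cl > I: they share group 17; the group trend gives Cl the larger value.
Tabulated electronegativity (Pauling): Li 0.98, Mg 1.31, Cl 3.16, As 2.18, I 2.66.
So from lowest to highest: Li < Mg < As < I < Cl.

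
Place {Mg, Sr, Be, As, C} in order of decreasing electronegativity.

C, As, Be, Mg, Sr

Be is in period 2, group 2; C is in period 2, group 14; Mg is in period 3, group 2; As is in period 4, group 15; Sr is in period 5, group 2.
Electronegativity increases across a period and decreases down a group, tracking effective nuclear charge and atomic size.
These span different periods and groups, so the two trends combine.
Mg > Sr: Mg sits above Sr in group 2, so the down-group effect alone puts Mg higher.
Be > Mg: Be sits above Mg in group 2, so the down-group effect alone puts Be higher.
As > Be: period and group pull opposite ways; the across-period shift dominates (2.18 vs 1.57).
C > As: period and group pull opposite ways; the down-group shift dominates (2.55 vs 2.18).
Approximate values (Pauling): Be 1.57, C 2.55, Mg 1.31, As 2.18, Sr 0.95.
So from highest to lowest: C > As > Be > Mg > Sr.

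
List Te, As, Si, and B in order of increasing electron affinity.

B < As < Si < Te

B is in period 2, group 13; Si is in period 3, group 14; As is in period 4, group 15; Te is in period 5, group 16.
Electron affinity generally becomes more exothermic across a period toward the halogens and less exothermic down a group.
A diagonal step moves right (one effect) and down (the opposite effect) at once.
As > B: the two effects oppose for this pair; the across-period effect wins (78 vs 27 kJ/mol).
Si > As: period and group pull opposite ways; the down-group shift dominates (134 vs 78 kJ/mol).
Te > Si: period and group pull opposite ways; the across-period shift dominates (190 vs 134 kJ/mol).
Tabulated electron affinity (kJ/mol): B 27, Si 134, As 78, Te 190.
So from lowest to highest: B < As < Si < Te.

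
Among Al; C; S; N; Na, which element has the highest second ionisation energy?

Consider each +1 ion: Al⁺ still has 2 valence electrons; C⁺ still has 3 valence electrons; S⁺ still has 5 valence electrons; N⁺ still has 4 valence electrons; Na⁺ is the bare [Ne] core.
Core electrons are held far more tightly than valence electrons, so Na tops the IE_2 order.
Valence configurations: Al⁺ [Ne]3s², C⁺ [He]2s²2p¹, S⁺ [Ne]3s²3p³, N⁺ [He]2s²2p².
The numbers (kJ/mol): Al 1817, C 2353, S 2252, N 2856, Na 4562.
Putting it together, IE_2: Al < S < C < N < Na.

Na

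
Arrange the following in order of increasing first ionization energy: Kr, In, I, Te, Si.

First ionization energy rises across a period (greater Z_eff holds electrons more tightly) and falls down a group (valence electrons are farther from the nucleus).
These span different periods and groups, so the two trends combine.
Si > In: both effects reinforce here, so Si is clearly the higher of the two.
Te > Si: the two effects oppose for this pair; the across-period effect wins (869 vs 786 kJ/mol).
I > Te: I lies to the right of Te in period 5, so the across-period effect alone puts I higher.
Kr > I: relative to I, both the across-period and down-group shifts push Kr's first ionization energy up.
For reference (kJ/mol): Si 786, Kr 1351, In 558, Te 869, I 1008.
So from lowest to highest: In < Si < Te < I < Kr.

In, Si, Te, I, Kr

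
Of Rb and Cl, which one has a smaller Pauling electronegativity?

Rb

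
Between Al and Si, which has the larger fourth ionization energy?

The fourth ionization energy removes an electron from the +3 ion. For each element: Al³⁺ is the bare [Ne] core; Si³⁺ still has 1 valence electron.
Breaking into a closed-shell core is much more expensive than removing a leftover valence electron — Al has the largest IE_4 here.
Tabulated IE_4 (kJ/mol): Al 11577, Si 4356.
Overall IE_4 order: Si < Al.

Al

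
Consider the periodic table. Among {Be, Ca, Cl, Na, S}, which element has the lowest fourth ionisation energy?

After 3 electrons have been removed, what remains? Be³⁺ is already 1 electron into the core; Ca³⁺ is already 1 electron into the core; Cl³⁺ still has 4 valence electrons; Na³⁺ is already 2 electrons into the core; S³⁺ still has 3 valence electrons.
Pulling an electron out of a noble-gas core costs far more than removing a remaining valence electron, so Ca, Na and Be sit at the high end of IE_4.
Valence configurations: Cl³⁺ [Ne]3s²3p², S³⁺ [Ne]3s²3p¹.
Approximate IE_4 values (kJ/mol): Be 21007, Ca 6491, Cl 5159, Na 9543, S 4556.
Hence IE_4: S < Cl < Ca < Na < Be.

S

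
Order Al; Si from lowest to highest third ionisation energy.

Al < Si

The third ionization energy removes an electron from the +2 ion. For each element: Al²⁺ still has 1 valence electron; Si²⁺ still has 2 valence electrons.
All are still removing valence electrons, so compare the +2 ions as you would atoms: IE_3 generally rises across a period (higher Z_eff) and falls down a group (larger shell), subject to the usual subshell exceptions.
Valence configurations: Al²⁺ [Ne]3s¹, Si²⁺ [Ne]3s².
Approximate IE_3 values (kJ/mol): Al 2745, Si 3232.
Putting it together, IE_3: Al < Si.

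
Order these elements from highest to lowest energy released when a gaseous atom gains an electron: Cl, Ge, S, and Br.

S is in period 3, group 16; Cl is in period 3, group 17; Ge is in period 4, group 14; Br is in period 4, group 17.
Adding an electron releases more energy for atoms nearer the top right (short of the noble gases).
These span different periods and groups, so the two trends combine.
S > Ge: relative to Ge, both the across-period and down-group shifts push S's electron affinity up.
Br > S: period and group pull opposite ways; the across-period shift dominates (325 vs 200 kJ/mol).
Cl > Br: Cl sits above Br in group 17, so the down-group effect alone puts Cl higher.
Approximate values (kJ/mol): S 200, Cl 349, Ge 119, Br 325.
So from highest to lowest: Cl > Br > S > Ge.

Cl, Br, S, Ge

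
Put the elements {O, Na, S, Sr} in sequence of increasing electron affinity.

Sr < Na < O < S

O is in period 2, group 16; Na is in period 3, group 1; S is in period 3, group 16; Sr is in period 5, group 2.
Electron affinity generally becomes more exothermic across a period toward the halogens and less exothermic down a group.
Here both period and group differ, so the two effects have to be weighed against each other.
Na > Sr: the two effects oppose for this pair; the down-group effect wins (53 vs 5 kJ/mol).
O > Na: both effects reinforce here, so O is clearly the higher of the two.
S > O: this pair runs against the simple trend — see the exception note.
Note the exception: S has a higher electron affinity than O, contrary to the simple trend — the compact 2p subshell of O repels the added electron more than S's larger 3p does.
For reference (kJ/mol): O 141, Na 53, S 200, Sr 5.
So from lowest to highest: Sr < Na < O < S.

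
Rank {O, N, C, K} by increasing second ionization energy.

After 1 electron has been removed, what remains? O⁺ still has 5 valence electrons; N⁺ still has 4 valence electrons; C⁺ still has 3 valence electrons; K⁺ is the bare [Ar] core.
Usually core removal costs more than valence removal, but here the competition is close: a tightly held n=2 valence electron can cost more to remove than an n=3 core electron, so the actual values have to decide it.
Valence configurations: O⁺ [He]2s²2p³, N⁺ [He]2s²2p², C⁺ [He]2s²2p¹.
Approximate IE_2 values (kJ/mol): O 3388, N 2856, C 2353, K 3052.
Putting it together, IE_2: C < N < K < O.

C, N, K, O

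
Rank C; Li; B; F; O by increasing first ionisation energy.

Li < B < C < O < F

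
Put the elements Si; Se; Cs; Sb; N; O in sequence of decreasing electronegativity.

N is in period 2, group 15; O is in period 2, group 16; Si is in period 3, group 14; Se is in period 4, group 16; Sb is in period 5, group 15; Cs is in period 6, group 1.
Electronegativity increases across a period and decreases down a group, tracking effective nuclear charge and atomic size.
Here both period and group differ, so the two effects have to be weighed against each other.
Si > Cs: relative to Cs, both the across-period and down-group shifts push Si's electronegativity up.
Sb > Si: period and group pull opposite ways; the across-period shift dominates (2.05 vs 1.90).
Se > Sb: both effects reinforce here, so Se is clearly the higher of the two.
N > Se: period and group pull opposite ways; the down-group shift dominates (3.04 vs 2.55).
O > N: both are in period 2; the period trend gives O the larger value.
Approximate values (Pauling): N 3.04, O 3.44, Si 1.90, Se 2.55, Sb 2.05, Cs 0.79.
So from highest to lowest: O > N > Se > Sb > Si > Cs.

O > N > Se > Sb > Si > Cs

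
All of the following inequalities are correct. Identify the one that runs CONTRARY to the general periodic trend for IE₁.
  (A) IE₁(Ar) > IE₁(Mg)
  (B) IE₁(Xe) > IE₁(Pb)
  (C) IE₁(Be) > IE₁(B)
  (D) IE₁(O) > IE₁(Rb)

The general trend: IE₁ increases across a period and decreases down a group.
(A) Ar (period 3, group 18) vs Mg (period 3, group 2): the stated order agrees with the simple trend.
(B) Xe (period 5, group 18) vs Pb (period 6, group 14): the stated order agrees with the simple trend.
(C) Be (period 2, group 2) vs B (period 2, group 13): the stated order contradicts the simple trend.
(D) O (period 2, group 16) vs Rb (period 5, group 1): the stated order agrees with the simple trend.
The exception is (C): removing B's lone 2p electron is easier than breaking Be's filled 2s².

(C)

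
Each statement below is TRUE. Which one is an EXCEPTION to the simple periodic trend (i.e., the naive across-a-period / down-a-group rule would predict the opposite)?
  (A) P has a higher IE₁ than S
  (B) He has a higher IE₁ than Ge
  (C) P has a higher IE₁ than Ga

The general trend: IE₁ increases across a period and decreases down a group.
(A) P (period 3, group 15) vs S (period 3, group 16): the stated order contradicts the simple trend.
(B) He (period 1, group 18) vs Ge (period 4, group 14): the stated order agrees with the simple trend.
(C) P (period 3, group 15) vs Ga (period 4, group 13): the stated order agrees with the simple trend.
The exception is (A): S (3p⁴) ionizes more easily than half-filled P (3p³) because the paired 3p electron in S is pushed out by e⁻–e⁻ repulsion.

(A)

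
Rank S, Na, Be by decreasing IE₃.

The third ionization energy removes an electron from the +2 ion. For each element: S²⁺ still has 4 valence electrons; Na²⁺ is already 1 electron into the core; Be²⁺ is the bare [He] core.
Pulling an electron out of a noble-gas core costs far more than removing a remaining valence electron, so Na and Be sit at the high end of IE_3.
Tabulated IE_3 (kJ/mol): S 3357, Na 6910, Be 14849.
Overall IE_3 order: S < Na < Be.

Be > Na > S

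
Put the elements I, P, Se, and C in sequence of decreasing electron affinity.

I, Se, C, P

C is in period 2, group 14; P is in period 3, group 15; Se is in period 4, group 16; I is in period 5, group 17.
Electron affinity generally becomes more exothermic across a period toward the halogens and less exothermic down a group.
These sit on a diagonal, where the across-period and down-group effects partly cancel.
C > P: the two effects oppose for this pair; the down-group effect wins (122 vs 72 kJ/mol).
Se > C: the two effects oppose for this pair; the across-period effect wins (195 vs 122 kJ/mol).
I > Se: period and group pull opposite ways; the across-period shift dominates (295 vs 195 kJ/mol).
For reference (kJ/mol): C 122, P 72, Se 195, I 295.
So from highest to lowest: I > Se > C > P.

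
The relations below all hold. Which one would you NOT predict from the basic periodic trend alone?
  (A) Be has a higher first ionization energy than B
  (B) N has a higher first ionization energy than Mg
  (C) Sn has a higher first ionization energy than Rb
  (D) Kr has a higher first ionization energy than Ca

The general trend: first ionization energy increases across a period and decreases down a group.
(A) Be (period 2, group 2) vs B (period 2, group 13): the stated order contradicts the simple trend.
(B) N (period 2, group 15) vs Mg (period 3, group 2): the stated order agrees with the simple trend.
(C) Sn (period 5, group 14) vs Rb (period 5, group 1): the stated order agrees with the simple trend.
(D) Kr (period 4, group 18) vs Ca (period 4, group 2): the stated order agrees with the simple trend.
The exception is (A): removing B's lone 2p electron is easier than breaking Be's filled 2s².

(A)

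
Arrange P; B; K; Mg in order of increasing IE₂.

Mg < P < B < K

The second ionization energy removes an electron from the +1 ion. For each element: P⁺ still has 4 valence electrons; B⁺ still has 2 valence electrons; K⁺ is the bare [Ar] core; Mg⁺ still has 1 valence electron.
Pulling an electron out of a noble-gas core costs far more than removing a remaining valence electron, so K sits at the high end of IE_2.
Valence configurations: P⁺ [Ne]3s²3p², B⁺ [He]2s², Mg⁺ [Ne]3s¹.
The numbers (kJ/mol): P 1907, B 2427, K 3052, Mg 1451.
So the second ionization energies run Mg < P < B < K.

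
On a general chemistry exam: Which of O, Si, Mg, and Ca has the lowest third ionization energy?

IE_3 is the cost of taking one more electron from the +2 cation: O²⁺ still has 4 valence electrons; Si²⁺ still has 2 valence electrons; Mg²⁺ is the bare [Ne] core; Ca²⁺ is the bare [Ar] core.
Usually core removal costs more than valence removal, but here the competition is close: a tightly held n=2 valence electron can cost more to remove than an n=3 core electron, so the actual values have to decide it.
Valence configurations: O²⁺ [He]2s²2p², Si²⁺ [Ne]3s².
Tabulated IE_3 (kJ/mol): O 5300, Si 3232, Mg 7733, Ca 4912.
Overall IE_3 order: Si < Ca < O < Mg.

Si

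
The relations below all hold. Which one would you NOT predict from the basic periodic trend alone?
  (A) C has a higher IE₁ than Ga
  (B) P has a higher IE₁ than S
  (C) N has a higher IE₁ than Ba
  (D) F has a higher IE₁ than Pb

(B)

The general trend: IE₁ increases across a period and decreases down a group.
(A) C (period 2, group 14) vs Ga (period 4, group 13): the stated order agrees with the simple trend.
(B) P (period 3, group 15) vs S (period 3, group 16): the stated order contradicts the simple trend.
(C) N (period 2, group 15) vs Ba (period 6, group 2): the stated order agrees with the simple trend.
(D) F (period 2, group 17) vs Pb (period 6, group 14): the stated order agrees with the simple trend.
The exception is (B): S (3p⁴) ionizes more easily than half-filled P (3p³) because the paired 3p electron in S is pushed out by e⁻–e⁻ repulsion.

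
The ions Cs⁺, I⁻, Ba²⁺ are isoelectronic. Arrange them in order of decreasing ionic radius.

I⁻ > Cs⁺ > Ba²⁺

All of these have 54 electrons, so size is governed by nuclear charge alone: the more protons, the stronger the pull on the same electron cloud, and the smaller the ion.
Nuclear charges: Ba²⁺ (Z=56), Cs⁺ (Z=55), I⁻ (Z=53).
Largest to smallest: I⁻ > Cs⁺ > Ba²⁺.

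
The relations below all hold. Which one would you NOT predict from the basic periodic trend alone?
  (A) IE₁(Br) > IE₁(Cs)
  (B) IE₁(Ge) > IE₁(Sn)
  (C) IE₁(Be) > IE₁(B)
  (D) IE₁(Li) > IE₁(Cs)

(C)

The general trend: IE₁ increases across a period and decreases down a group.
(A) Br (period 4, group 17) vs Cs (period 6, group 1): the stated order agrees with the simple trend.
(B) Ge (period 4, group 14) vs Sn (period 5, group 14): the stated order agrees with the simple trend.
(C) Be (period 2, group 2) vs B (period 2, group 13): the stated order contradicts the simple trend.
(D) Li (period 2, group 1) vs Cs (period 6, group 1): the stated order agrees with the simple trend.
The exception is (C): removing B's lone 2p electron is easier than breaking Be's filled 2s².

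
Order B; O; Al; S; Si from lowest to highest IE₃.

Al, Si, S, B, O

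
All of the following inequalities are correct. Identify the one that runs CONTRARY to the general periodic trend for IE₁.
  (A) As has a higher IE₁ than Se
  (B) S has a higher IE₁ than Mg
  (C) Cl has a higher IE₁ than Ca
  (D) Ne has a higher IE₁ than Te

(A)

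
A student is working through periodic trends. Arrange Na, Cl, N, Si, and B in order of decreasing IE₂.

Na > N > B > Cl > Si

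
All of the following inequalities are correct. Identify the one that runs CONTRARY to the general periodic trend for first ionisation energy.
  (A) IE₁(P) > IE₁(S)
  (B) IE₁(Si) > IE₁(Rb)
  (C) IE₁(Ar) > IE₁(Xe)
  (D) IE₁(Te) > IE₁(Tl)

(A)

The general trend: first ionisation energy increases across a period and decreases down a group.
(A) P (period 3, group 15) vs S (period 3, group 16): the stated order contradicts the simple trend.
(B) Si (period 3, group 14) vs Rb (period 5, group 1): the stated order agrees with the simple trend.
(C) Ar (period 3, group 18) vs Xe (period 5, group 18): the stated order agrees with the simple trend.
(D) Te (period 5, group 16) vs Tl (period 6, group 13): the stated order agrees with the simple trend.
The exception is (A): S (3p⁴) ionizes more easily than half-filled P (3p³) because the paired 3p electron in S is pushed out by e⁻–e⁻ repulsion.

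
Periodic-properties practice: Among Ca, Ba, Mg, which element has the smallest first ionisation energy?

Ba

Mg is in period 3, group 2; Ca is in period 4, group 2; Ba is in period 6, group 2.
Removing the outermost electron gets harder across a period and easier down a group.
All are in group 2, so first ionization energy increases up the group.
The smallest first ionisation energy among these belongs to Ba.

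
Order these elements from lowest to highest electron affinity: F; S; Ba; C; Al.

C is in period 2, group 14; F is in period 2, group 17; Al is in period 3, group 13; S is in period 3, group 16; Ba is in period 6, group 2.
Electron affinity generally becomes more exothermic across a period toward the halogens and less exothermic down a group.
These span different periods and groups, so the two trends combine.
Al > Ba: both effects reinforce here, so Al is clearly the higher of the two.
C > Al: both effects reinforce here, so C is clearly the higher of the two.
S > C: period and group pull opposite ways; the across-period shift dominates (200 vs 122 kJ/mol).
F > S: relative to S, both the across-period and down-group shifts push F's electron affinity up.
Tabulated electron affinity (kJ/mol): C 122, F 328, Al 42, S 200, Ba 14.
So from lowest to highest: Ba < Al < C < S < F.

Ba, Al, C, S, F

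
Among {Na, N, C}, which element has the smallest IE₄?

C

Consider each +3 ion: Na³⁺ is already 2 electrons into the core; N³⁺ still has 2 valence electrons; C³⁺ still has 1 valence electron.
Breaking into a closed-shell core is much more expensive than removing a leftover valence electron — Na has the largest IE_4 here.
Valence configurations: N³⁺ [He]2s², C³⁺ [He]2s¹.
The numbers (kJ/mol): Na 9543, N 7475, C 6223.
Overall IE_4 order: C < N < Na.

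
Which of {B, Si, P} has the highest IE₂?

Consider each +1 ion: B⁺ still has 2 valence electrons; Si⁺ still has 3 valence electrons; P⁺ still has 4 valence electrons.
All are still removing valence electrons, so compare the +1 ions as you would atoms: IE_2 generally rises across a period (higher Z_eff) and falls down a group (larger shell), subject to the usual subshell exceptions.
Valence configurations: B⁺ [He]2s², Si⁺ [Ne]3s²3p¹, P⁺ [Ne]3s²3p².
The numbers (kJ/mol): B 2427, Si 1577, P 1907.
Hence IE_2: Si < P < B.

B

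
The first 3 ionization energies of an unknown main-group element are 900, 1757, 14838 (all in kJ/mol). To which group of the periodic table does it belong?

Group 2

Look for the largest jump between consecutive ionization energies: IE3/IE2 ≈ 8.4, far larger than any earlier ratio.
That jump marks the point where a core electron is being removed. So the atom has 2 valence electrons.
A main-group element with 2 valence electrons is in group 2.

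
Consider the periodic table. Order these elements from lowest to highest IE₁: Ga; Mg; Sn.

Ga < Sn < Mg

Mg is in period 3, group 2; Ga is in period 4, group 13; Sn is in period 5, group 14.
IE₁ increases left→right with effective nuclear charge and decreases top→bottom as the valence shell moves farther out.
These sit on a diagonal, where the across-period and down-group effects partly cancel.
Sn > Ga: the two effects oppose for this pair; the across-period effect wins (709 vs 579 kJ/mol).
Mg > Sn: the two effects oppose for this pair; the down-group effect wins (738 vs 709 kJ/mol).
Tabulated first ionization energy (kJ/mol): Mg 738, Ga 579, Sn 709.
So from lowest to highest: Ga < Sn < Mg.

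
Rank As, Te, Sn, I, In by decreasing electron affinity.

I > Te > Sn > As > In

As is in period 4, group 15; In is in period 5, group 13; Sn is in period 5, group 14; Te is in period 5, group 16; I is in period 5, group 17.
EA tends to increase across a period and decrease down a group, though the pattern is less regular than for IE or radius.
Neither a single period nor a single group — weigh both effects.
As > In: relative to In, both the across-period and down-group shifts push As's electron affinity up.
Sn > As: this pair runs against the simple trend — see the exception note.
Te > Sn: both are in period 5; the period trend gives Te the larger value.
I > Te: both are in period 5; the period trend gives I the larger value.
Note the exception: Sn has a higher electron affinity than As, contrary to the simple trend — adding an electron to As's half-filled np³ subshell costs electron-pairing energy.
Approximate values (kJ/mol): As 78, In 29, Sn 107, Te 190, I 295.
So from highest to lowest: I > Te > Sn > As > In.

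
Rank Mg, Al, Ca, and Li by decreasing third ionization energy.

Li, Mg, Ca, Al

The third ionization energy removes an electron from the +2 ion. For each element: Mg²⁺ is the bare [Ne] core; Al²⁺ still has 1 valence electron; Ca²⁺ is the bare [Ar] core; Li²⁺ is already 1 electron into the core.
Core electrons are held far more tightly than valence electrons, so Ca, Mg and Li top the IE_3 order.
Approximate IE_3 values (kJ/mol): Mg 7733, Al 2745, Ca 4912, Li 11815.
So the third ionization energies run Al < Ca < Mg < Li.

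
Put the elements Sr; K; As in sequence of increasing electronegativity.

K is in period 4, group 1; As is in period 4, group 15; Sr is in period 5, group 2.
Atoms toward the upper right of the periodic table pull bonding electrons most strongly.
These span different periods and groups, so the two trends combine.
Sr > K: the two effects oppose for this pair; the across-period effect wins (0.95 vs 0.82).
As > Sr: relative to Sr, both the across-period and down-group shifts push As's electronegativity up.
For reference (Pauling): K 0.82, As 2.18, Sr 0.95.
So from lowest to highest: K < Sr < As.

K, Sr, As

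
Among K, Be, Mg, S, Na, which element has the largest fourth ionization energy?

Be

Consider each +3 ion: K³⁺ is already 2 electrons into the core; Be³⁺ is already 1 electron into the core; Mg³⁺ is already 1 electron into the core; S³⁺ still has 3 valence electrons; Na³⁺ is already 2 electrons into the core.
Core electrons are held far more tightly than valence electrons, so K, Na, Mg and Be top the IE_4 order.
Approximate IE_4 values (kJ/mol): K 5877, Be 21007, Mg 10543, S 4556, Na 9543.
Overall IE_4 order: S < K < Na < Mg < Be.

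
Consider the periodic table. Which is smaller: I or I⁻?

I

Forming I⁻ adds 1 electron to I. More electron–electron repulsion in the same shell, with unchanged nuclear charge, lets the cloud expand.
An anion is larger than its parent atom: I⁻ > I.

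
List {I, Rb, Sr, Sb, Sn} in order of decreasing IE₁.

I > Sb > Sn > Sr > Rb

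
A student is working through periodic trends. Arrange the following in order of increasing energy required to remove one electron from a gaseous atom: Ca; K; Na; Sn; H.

K < Na < Ca < Sn < H

H is in period 1, group 1; Na is in period 3, group 1; K is in period 4, group 1; Ca is in period 4, group 2; Sn is in period 5, group 14.
First ionization energy rises across a period (greater Z_eff holds electrons more tightly) and falls down a group (valence electrons are farther from the nucleus).
Neither a single period nor a single group — weigh both effects.
Na > K: Na sits above K in group 1, so the down-group effect alone puts Na higher.
Ca > Na: period and group pull opposite ways; the across-period shift dominates (590 vs 496 kJ/mol).
Sn > Ca: period and group pull opposite ways; the across-period shift dominates (709 vs 590 kJ/mol).
H > Sn: the two effects oppose for this pair; the down-group effect wins (1312 vs 709 kJ/mol).
Approximate values (kJ/mol): H 1312, Na 496, K 419, Ca 590, Sn 709.
So from lowest to highest: K < Na < Ca < Sn < H.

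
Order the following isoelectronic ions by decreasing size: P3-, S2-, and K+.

All of these have 18 electrons, so size is governed by nuclear charge alone: the more protons, the stronger the pull on the same electron cloud, and the smaller the ion.
Nuclear charges: K+ (Z=19), S2- (Z=16), P3- (Z=15).
Largest to smallest: P3- > S2- > K+.

P3-, S2-, K+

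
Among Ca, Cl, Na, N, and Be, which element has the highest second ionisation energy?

Na

IE_2 is the cost of taking one more electron from the +1 cation: Ca⁺ still has 1 valence electron; Cl⁺ still has 6 valence electrons; Na⁺ is the bare [Ne] core; N⁺ still has 4 valence electrons; Be⁺ still has 1 valence electron.
Breaking into a closed-shell core is much more expensive than removing a leftover valence electron — Na has the largest IE_2 here.
Valence configurations: Ca⁺ [Ar]4s¹, Cl⁺ [Ne]3s²3p⁴, N⁺ [He]2s²2p², Be⁺ [He]2s¹.
Approximate IE_2 values (kJ/mol): Ca 1145, Cl 2298, Na 4562, N 2856, Be 1757.
So the second ionization energies run Ca < Be < Cl < N < Na.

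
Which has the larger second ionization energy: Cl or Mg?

The second ionization energy removes an electron from the +1 ion. For each element: Cl⁺ still has 6 valence electrons; Mg⁺ still has 1 valence electron.
All are still removing valence electrons, so compare the +1 ions as you would atoms: IE_2 generally rises across a period (higher Z_eff) and falls down a group (larger shell), subject to the usual subshell exceptions.
Valence configurations: Cl⁺ [Ne]3s²3p⁴, Mg⁺ [Ne]3s¹.
Tabulated IE_2 (kJ/mol): Cl 2298, Mg 1451.
So the second ionization energies run Mg < Cl.

Cl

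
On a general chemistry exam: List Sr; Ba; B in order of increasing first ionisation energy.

Ba < Sr < B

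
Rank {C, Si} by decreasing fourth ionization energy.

C > Si

IE_4 is the cost of taking one more electron from the +3 cation: C³⁺ still has 1 valence electron; Si³⁺ still has 1 valence electron.
All are still removing valence electrons, so compare the +3 ions as you would atoms: IE_4 generally rises across a period (higher Z_eff) and falls down a group (larger shell), subject to the usual subshell exceptions.
Valence configurations: C³⁺ [He]2s¹, Si³⁺ [Ne]3s¹.
The numbers (kJ/mol): C 6223, Si 4356.
Hence IE_4: Si < C.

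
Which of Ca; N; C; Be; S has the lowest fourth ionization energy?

After 3 electrons have been removed, what remains? Ca³⁺ is already 1 electron into the core; N³⁺ still has 2 valence electrons; C³⁺ still has 1 valence electron; Be³⁺ is already 1 electron into the core; S³⁺ still has 3 valence electrons.
Usually core removal costs more than valence removal, but here the competition is close: a tightly held n=2 valence electron can cost more to remove than an n=3 core electron, so the actual values have to decide it.
Valence configurations: N³⁺ [He]2s², C³⁺ [He]2s¹, S³⁺ [Ne]3s²3p¹.
Approximate IE_4 values (kJ/mol): Ca 6491, N 7475, C 6223, Be 21007, S 4556.
So the fourth ionization energies run S < C < Ca < N < Be.

S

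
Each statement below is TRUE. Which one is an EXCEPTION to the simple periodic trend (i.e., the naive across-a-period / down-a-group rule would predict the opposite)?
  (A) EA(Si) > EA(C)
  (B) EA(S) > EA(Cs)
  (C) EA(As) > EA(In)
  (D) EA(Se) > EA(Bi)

The general trend: electron affinity increases across a period and decreases down a group.
(A) Si (period 3, group 14) vs C (period 2, group 14): the stated order contradicts the simple trend.
(B) S (period 3, group 16) vs Cs (period 6, group 1): the stated order agrees with the simple trend.
(C) As (period 4, group 15) vs In (period 5, group 13): the stated order agrees with the simple trend.
(D) Se (period 4, group 16) vs Bi (period 6, group 15): the stated order agrees with the simple trend.
The exception is (A): Si's larger, more diffuse 3p orbitals accept an added electron slightly more readily than C's compact 2p.

(A)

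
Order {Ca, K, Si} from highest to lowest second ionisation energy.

K > Si > Ca

The second ionization energy removes an electron from the +1 ion. For each element: Ca⁺ still has 1 valence electron; K⁺ is the bare [Ar] core; Si⁺ still has 3 valence electrons.
Breaking into a closed-shell core is much more expensive than removing a leftover valence electron — K has the largest IE_2 here.
Valence configurations: Ca⁺ [Ar]4s¹, Si⁺ [Ne]3s²3p¹.
Tabulated IE_2 (kJ/mol): Ca 1145, K 3052, Si 1577.
Overall IE_2 order: Ca < Si < K.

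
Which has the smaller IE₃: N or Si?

After 2 electrons have been removed, what remains? N²⁺ still has 3 valence electrons; Si²⁺ still has 2 valence electrons.
All are still removing valence electrons, so compare the +2 ions as you would atoms: IE_3 generally rises across a period (higher Z_eff) and falls down a group (larger shell), subject to the usual subshell exceptions.
Valence configurations: N²⁺ [He]2s²2p¹, Si²⁺ [Ne]3s².
Approximate IE_3 values (kJ/mol): N 4578, Si 3232.
Putting it together, IE_3: Si < N.

Si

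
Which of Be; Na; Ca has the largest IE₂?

IE_2 is the cost of taking one more electron from the +1 cation: Be⁺ still has 1 valence electron; Na⁺ is the bare [Ne] core; Ca⁺ still has 1 valence electron.
Core electrons are held far more tightly than valence electrons, so Na tops the IE_2 order.
Valence configurations: Be⁺ [He]2s¹, Ca⁺ [Ar]4s¹.
The numbers (kJ/mol): Be 1757, Na 4562, Ca 1145.
So the second ionization energies run Ca < Be < Na.

Na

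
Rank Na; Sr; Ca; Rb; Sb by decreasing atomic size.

Radius decreases left→right (rising Z_eff, same n) and increases top→bottom (higher n).
Neither a single period nor a single group — weigh both effects.
Na > Sb: period and group pull opposite ways; the across-period shift dominates (155 vs 140 pm).
Ca > Na: period and group pull opposite ways; the down-group shift dominates (171 vs 155 pm).
Sr > Ca: Sr sits below Ca in group 2, so the down-group effect alone puts Sr larger.
Rb > Sr: both are in period 5; the period trend gives Rb the larger value.
For reference (pm): Na 155, Ca 171, Rb 210, Sr 185, Sb 140.
So from largest to smallest: Rb > Sr > Ca > Na > Sb.

Rb > Sr > Ca > Na > Sb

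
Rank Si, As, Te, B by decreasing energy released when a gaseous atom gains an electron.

B is in period 2, group 13; Si is in period 3, group 14; As is in period 4, group 15; Te is in period 5, group 16.
Adding an electron releases more energy for atoms nearer the top right (short of the noble gases).
These sit on a diagonal, where the across-period and down-group effects partly cancel.
As > B: the two effects oppose for this pair; the across-period effect wins (78 vs 27 kJ/mol).
Si > As: period and group pull opposite ways; the down-group shift dominates (134 vs 78 kJ/mol).
Te > Si: the two effects oppose for this pair; the across-period effect wins (190 vs 134 kJ/mol).
Approximate values (kJ/mol): B 27, Si 134, As 78, Te 190.
So from highest to lowest: Te > Si > As > B.

Te, Si, As, B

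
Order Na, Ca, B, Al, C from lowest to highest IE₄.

After 3 electrons have been removed, what remains? Na³⁺ is already 2 electrons into the core; Ca³⁺ is already 1 electron into the core; B³⁺ is the bare [He] core; Al³⁺ is the bare [Ne] core; C³⁺ still has 1 valence electron.
Breaking into a closed-shell core is much more expensive than removing a leftover valence electron — Ca, Na, Al and B have the largest IE_4 here.
Tabulated IE_4 (kJ/mol): Na 9543, Ca 6491, B 25026, Al 11577, C 6223.
Overall IE_4 order: C < Ca < Na < Al < B.

C < Ca < Na < Al < B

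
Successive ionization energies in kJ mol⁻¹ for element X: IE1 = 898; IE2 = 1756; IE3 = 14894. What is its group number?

Group 2

Look for the largest jump between consecutive ionization energies: IE3/IE2 ≈ 8.5, far larger than any earlier ratio.
That jump marks the point where a core electron is being removed. So the atom has 2 valence electrons.
A main-group element with 2 valence electrons is in group 2.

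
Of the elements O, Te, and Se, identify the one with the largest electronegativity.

O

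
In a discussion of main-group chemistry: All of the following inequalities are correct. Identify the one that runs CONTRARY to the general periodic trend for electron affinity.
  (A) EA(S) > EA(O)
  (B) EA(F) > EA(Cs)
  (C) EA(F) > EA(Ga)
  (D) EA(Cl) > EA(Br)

(A)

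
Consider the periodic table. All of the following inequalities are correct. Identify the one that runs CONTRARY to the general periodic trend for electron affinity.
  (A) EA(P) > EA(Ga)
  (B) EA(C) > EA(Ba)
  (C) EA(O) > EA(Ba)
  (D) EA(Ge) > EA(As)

The general trend: electron affinity increases across a period and decreases down a group.
(A) P (period 3, group 15) vs Ga (period 4, group 13): the stated order agrees with the simple trend.
(B) C (period 2, group 14) vs Ba (period 6, group 2): the stated order agrees with the simple trend.
(C) O (period 2, group 16) vs Ba (period 6, group 2): the stated order agrees with the simple trend.
(D) Ge (period 4, group 14) vs As (period 4, group 15): the stated order contradicts the simple trend.
The exception is (D): adding an electron to As's half-filled 4p³ is unfavourable, so Ge (4p²) has the more exothermic EA.

(D)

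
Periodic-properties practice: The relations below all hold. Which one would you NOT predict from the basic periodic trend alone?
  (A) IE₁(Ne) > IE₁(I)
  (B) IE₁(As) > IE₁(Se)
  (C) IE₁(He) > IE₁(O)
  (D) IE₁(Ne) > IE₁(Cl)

The general trend: first ionization energy increases across a period and decreases down a group.
(A) Ne (period 2, group 18) vs I (period 5, group 17): the stated order agrees with the simple trend.
(B) As (period 4, group 15) vs Se (period 4, group 16): the stated order contradicts the simple trend.
(C) He (period 1, group 18) vs O (period 2, group 16): the stated order agrees with the simple trend.
(D) Ne (period 2, group 18) vs Cl (period 3, group 17): the stated order agrees with the simple trend.
The exception is (B): Se (4p⁴) ionizes more easily than half-filled As (4p³).

(B)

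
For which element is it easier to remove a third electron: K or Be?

IE_3 is the cost of taking one more electron from the +2 cation: K²⁺ is already 1 electron into the core; Be²⁺ is the bare [He] core.
All of these are removing an electron from a noble-gas core or deeper; the smaller core (lower principal quantum number) is held far more tightly, and within a period the higher nuclear charge binds the same core more tightly.
Tabulated IE_3 (kJ/mol): K 4420, Be 14849.
So the third ionization energies run K < Be.

K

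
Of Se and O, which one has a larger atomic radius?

Se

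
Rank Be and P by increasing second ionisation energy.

Consider each +1 ion: Be⁺ still has 1 valence electron; P⁺ still has 4 valence electrons.
All are still removing valence electrons, so compare the +1 ions as you would atoms: IE_2 generally rises across a period (higher Z_eff) and falls down a group (larger shell), subject to the usual subshell exceptions.
Valence configurations: Be⁺ [He]2s¹, P⁺ [Ne]3s²3p².
Tabulated IE_2 (kJ/mol): Be 1757, P 1907.
Putting it together, IE_2: Be < P.

Be, P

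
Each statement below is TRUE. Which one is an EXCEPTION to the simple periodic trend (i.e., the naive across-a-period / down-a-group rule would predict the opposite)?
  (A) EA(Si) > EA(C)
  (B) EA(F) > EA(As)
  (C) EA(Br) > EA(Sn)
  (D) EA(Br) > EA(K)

(A)

The general trend: electron affinity increases across a period and decreases down a group.
(A) Si (period 3, group 14) vs C (period 2, group 14): the stated order contradicts the simple trend.
(B) F (period 2, group 17) vs As (period 4, group 15): the stated order agrees with the simple trend.
(C) Br (period 4, group 17) vs Sn (period 5, group 14): the stated order agrees with the simple trend.
(D) Br (period 4, group 17) vs K (period 4, group 1): the stated order agrees with the simple trend.
The exception is (A): Si's larger, more diffuse 3p orbitals accept an added electron slightly more readily than C's compact 2p.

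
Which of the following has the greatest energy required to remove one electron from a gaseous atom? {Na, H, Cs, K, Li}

H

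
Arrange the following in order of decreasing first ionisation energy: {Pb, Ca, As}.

As, Pb, Ca

Removing the outermost electron gets harder across a period and easier down a group.
Neither a single period nor a single group — weigh both effects.
Pb > Ca: period and group pull opposite ways; the across-period shift dominates (716 vs 590 kJ/mol).
As > Pb: relative to Pb, both the across-period and down-group shifts push As's first ionization energy up.
Tabulated first ionization energy (kJ/mol): Ca 590, As 947, Pb 716.
So from highest to lowest: As > Pb > Ca.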